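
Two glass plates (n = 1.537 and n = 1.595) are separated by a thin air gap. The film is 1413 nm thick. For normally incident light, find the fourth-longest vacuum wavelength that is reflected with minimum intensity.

At the upper boundary (n = 1.537 to n = 1.0) the reflected ray undergoes no phase shift.
Bottom surface (1.0 → 1.595): reflection off a higher-index medium gives a half-wave phase shift.
Net: one phase inversion between the two reflected rays.
For minimum reflection here: 2 n t = m λ.
λ = 2 n t / m. The fourth-longest wavelength is m = 4: λ = 2 × 1.0 × 1413 / 4.00 = 707 nm.

707 nm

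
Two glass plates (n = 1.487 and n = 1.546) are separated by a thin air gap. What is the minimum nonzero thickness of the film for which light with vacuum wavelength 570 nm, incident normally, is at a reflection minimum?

285 nm

At the upper boundary (n = 1.487 to n = 1.0) the reflected ray undergoes no phase shift.
Bottom surface (1.0 → 1.546): reflection off a higher-index medium gives a half-wave phase shift.
Net: one phase inversion between the two reflected rays.
With one net inversion, destructive interference in reflection requires 2 n t = m λ.
Minimum nonzero at m = 1: t = λ / (2 n) = 570 / (2 × 1.0) = 285 nm.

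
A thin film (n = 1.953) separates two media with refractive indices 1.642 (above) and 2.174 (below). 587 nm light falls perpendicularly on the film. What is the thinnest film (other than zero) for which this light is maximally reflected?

Top surface (1.642 → 1.953): reflection off a higher-index medium gives a half-wave phase shift.
At the lower boundary (n = 1.953 to n = 2.174) the reflected ray undergoes a half-wave phase shift.
Net: no relative phase inversion (both shifts match).
With no net inversion, constructive interference in reflection requires 2 n t = m λ.
Minimum nonzero at m = 1: t = λ / (2 n) = 587 / (2 × 1.953) = 150 nm.

150 nm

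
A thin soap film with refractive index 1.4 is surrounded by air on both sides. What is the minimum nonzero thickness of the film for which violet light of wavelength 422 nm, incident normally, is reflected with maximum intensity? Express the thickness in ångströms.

Top surface (1.0 → 1.4): reflection off a higher-index medium gives a half-wave phase shift.
Bottom surface (1.4 → 1.0): reflection off a lower-index medium gives no phase shift.
The two reflections differ by half a wavelength.
For strong reflection here: 2 n t = (m + ½) λ.
Minimum at m = 0: t = λ / (4 n) = 422 / (4 × 1.4) = 75.4 nm.

754 Å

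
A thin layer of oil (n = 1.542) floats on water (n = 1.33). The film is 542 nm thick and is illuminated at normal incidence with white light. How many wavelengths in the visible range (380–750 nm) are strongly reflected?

2

At the upper boundary (n = 1.0 to n = 1.542) the reflected ray undergoes a half-wave phase shift.
Bottom surface (1.542 → 1.33): reflection off a lower-index medium gives no phase shift.
Exactly one π shift → a net half-wave offset.
So the condition for constructive reflection is 2 n t = (m + ½) λ.
λ = 2 n t / (m + ½) = 1672 / (m + ½) nm.
m=1: 1114 nm (IR); m=2: 669 nm (visible); m=3: 478 nm (visible); m=4: 371 nm (UV).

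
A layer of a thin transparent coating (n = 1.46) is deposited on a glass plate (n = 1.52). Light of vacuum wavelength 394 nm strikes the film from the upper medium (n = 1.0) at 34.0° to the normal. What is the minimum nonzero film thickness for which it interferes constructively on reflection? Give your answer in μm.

0.146 μm

Top surface (1.0 → 1.46): reflection off a higher-index medium gives a half-wave phase shift.
At the lower boundary (n = 1.46 to n = 1.52) the reflected ray undergoes a half-wave phase shift.
The two reflections carry the same phase change, so no net offset.
With no net inversion, constructive interference in reflection requires 2 n t cos θ_r = m λ.
Snell's law: 1.0 sin 34.0° = 1.46 sin θ_r → sin θ_r = 0.383, cos θ_r = 0.924.
Minimum nonzero at m = 1: t = λ / (2 n cos θ_r) = 394 / (2 × 1.46 × 0.924) = 146 nm.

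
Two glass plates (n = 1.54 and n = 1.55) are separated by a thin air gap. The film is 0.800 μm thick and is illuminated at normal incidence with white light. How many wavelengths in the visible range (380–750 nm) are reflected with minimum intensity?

2

Top surface (1.54 → 1.0): reflection off a lower-index medium gives no phase shift.
Bottom surface (1.0 → 1.55): reflection off a higher-index medium gives a half-wave phase shift.
Net: one phase inversion between the two reflected rays.
With one net inversion, destructive interference in reflection requires 2 n t = m λ.
λ = 2 n t / m = 1600 / m nm.
m=2: 800 nm (IR); m=3: 533 nm (visible); m=4: 400 nm (visible); m=5: 320 nm (UV).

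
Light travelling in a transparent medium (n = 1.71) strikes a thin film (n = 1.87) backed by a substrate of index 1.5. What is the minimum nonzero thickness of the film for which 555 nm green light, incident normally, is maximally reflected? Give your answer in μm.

Top surface (1.71 → 1.87): reflection off a higher-index medium gives a half-wave phase shift.
Bottom surface (1.87 → 1.5): reflection off a lower-index medium gives no phase shift.
Net: one phase inversion between the two reflected rays.
So the condition for constructive reflection is 2 n t = (m + ½) λ.
Minimum at m = 0: t = λ / (4 n) = 555 / (4 × 1.87) = 74.2 nm.

0.0742 μm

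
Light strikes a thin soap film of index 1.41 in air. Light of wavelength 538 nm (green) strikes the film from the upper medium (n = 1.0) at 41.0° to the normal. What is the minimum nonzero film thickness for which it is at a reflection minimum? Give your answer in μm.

0.216 μm

Ray reflecting at the top interface goes from n = 1.0 toward n = 1.41: a half-wave phase shift.
Ray reflecting at the bottom interface goes from n = 1.41 toward n = 1.0: no phase shift.
The two reflections differ by half a wavelength.
With one net inversion, destructive interference in reflection requires 2 n t cos θ_r = m λ.
Snell's law: 1.0 sin 41.0° = 1.41 sin θ_r → sin θ_r = 0.465, cos θ_r = 0.885.
Minimum nonzero at m = 1: t = λ / (2 n cos θ_r) = 538 / (2 × 1.41 × 0.885) = 216 nm.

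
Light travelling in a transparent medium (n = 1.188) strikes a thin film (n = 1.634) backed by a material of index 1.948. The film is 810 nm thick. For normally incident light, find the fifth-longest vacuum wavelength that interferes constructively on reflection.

529 nm

At the upper boundary (n = 1.188 to n = 1.634) the reflected ray undergoes a half-wave phase shift.
Bottom surface (1.634 → 1.948): reflection off a higher-index medium gives a half-wave phase shift.
Zero or two π shifts → no net half-wave offset.
So the condition for constructive reflection is 2 n t = m λ.
λ = 2 n t / m. The fifth-longest wavelength is m = 5: λ = 2 × 1.634 × 810 / 5.00 = 529 nm.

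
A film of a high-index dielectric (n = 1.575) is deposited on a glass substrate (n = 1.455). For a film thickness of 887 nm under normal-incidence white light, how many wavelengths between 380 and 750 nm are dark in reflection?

4

Top surface (1.0 → 1.575): reflection off a higher-index medium gives a half-wave phase shift.
Bottom surface (1.575 → 1.455): reflection off a lower-index medium gives no phase shift.
Net: one phase inversion between the two reflected rays.
For minimum reflection here: 2 n t = m λ.
λ = 2 n t / m = 2794 / m nm.
m=3: 931 nm (IR); m=4: 699 nm (visible); m=5: 559 nm (visible); m=6: 466 nm (visible); m=7: 399 nm (visible); m=8: 349 nm (UV).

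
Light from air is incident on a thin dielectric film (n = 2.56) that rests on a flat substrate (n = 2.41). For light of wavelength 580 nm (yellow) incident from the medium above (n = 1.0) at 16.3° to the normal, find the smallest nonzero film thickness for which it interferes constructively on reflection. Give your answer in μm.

0.0570 μm

At the upper boundary (n = 1.0 to n = 2.56) the reflected ray undergoes a half-wave phase shift.
Bottom surface (2.56 → 2.41): reflection off a lower-index medium gives no phase shift.
Net: one phase inversion between the two reflected rays.
For strong reflection here: 2 n t cos θ_r = (m + ½) λ.
Snell's law: 1.0 sin 16.3° = 2.56 sin θ_r → sin θ_r = 0.110, cos θ_r = 0.994.
Minimum at m = 0: t = λ / (4 n cos θ_r) = 580 / (4 × 2.56 × 0.994) = 57.0 nm.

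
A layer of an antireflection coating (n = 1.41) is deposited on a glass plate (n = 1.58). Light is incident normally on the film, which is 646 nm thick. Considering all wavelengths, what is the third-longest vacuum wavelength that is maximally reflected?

Ray reflecting at the top interface goes from n = 1.0 toward n = 1.41: a half-wave phase shift.
At the lower boundary (n = 1.41 to n = 1.58) the reflected ray undergoes a half-wave phase shift.
Zero or two π shifts → no net half-wave offset.
With no net inversion, constructive interference in reflection requires 2 n t = m λ.
λ = 2 n t / m. The third-longest wavelength is m = 3: λ = 2 × 1.41 × 646 / 3.00 = 607 nm.

607 nm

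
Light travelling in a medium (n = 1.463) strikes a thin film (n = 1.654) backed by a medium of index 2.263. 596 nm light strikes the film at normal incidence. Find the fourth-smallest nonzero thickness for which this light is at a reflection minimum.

631 nm

At the upper boundary (n = 1.463 to n = 1.654) the reflected ray undergoes a half-wave phase shift.
Bottom surface (1.654 → 2.263): reflection off a higher-index medium gives a half-wave phase shift.
Net: no relative phase inversion (both shifts match).
So the condition for destructive reflection is 2 n t = (m + ½) λ.
The fourth-smallest nonzero thickness corresponds to m = 3: t = (m + ½) λ / (2 n) = 3.50 × 596 / (2 × 1.654) = 631 nm.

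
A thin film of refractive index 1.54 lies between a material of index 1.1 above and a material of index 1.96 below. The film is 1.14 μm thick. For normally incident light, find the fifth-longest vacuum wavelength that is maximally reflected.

702 nm

At the upper boundary (n = 1.1 to n = 1.54) the reflected ray undergoes a half-wave phase shift.
At the lower boundary (n = 1.54 to n = 1.96) the reflected ray undergoes a half-wave phase shift.
The two reflections carry the same phase change, so no net offset.
So the condition for constructive reflection is 2 n t = m λ.
λ = 2 n t / m. The fifth-longest wavelength is m = 5: λ = 2 × 1.54 × 1140 / 5.00 = 702 nm.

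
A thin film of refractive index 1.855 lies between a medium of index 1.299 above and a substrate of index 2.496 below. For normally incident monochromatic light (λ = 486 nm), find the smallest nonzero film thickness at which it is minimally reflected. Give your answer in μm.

Ray reflecting at the top interface goes from n = 1.299 toward n = 1.855: a half-wave phase shift.
At the lower boundary (n = 1.855 to n = 2.496) the reflected ray undergoes a half-wave phase shift.
Net: no relative phase inversion (both shifts match).
For dark reflection here: 2 n t = (m + ½) λ.
Minimum at m = 0: t = λ / (4 n) = 486 / (4 × 1.855) = 65.5 nm.

0.0655 μm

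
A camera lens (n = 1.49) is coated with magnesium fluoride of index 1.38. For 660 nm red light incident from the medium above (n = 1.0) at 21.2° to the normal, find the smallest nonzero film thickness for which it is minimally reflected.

Ray reflecting at the top interface goes from n = 1.0 toward n = 1.38: a half-wave phase shift.
Bottom surface (1.38 → 1.49): reflection off a higher-index medium gives a half-wave phase shift.
Zero or two π shifts → no net half-wave offset.
With no net inversion, destructive interference in reflection requires 2 n t cos θ_r = (m + ½) λ.
Snell's law: 1.0 sin 21.2° = 1.38 sin θ_r → sin θ_r = 0.262, cos θ_r = 0.965.
Minimum at m = 0: t = λ / (4 n cos θ_r) = 660 / (4 × 1.38 × 0.965) = 124 nm.

124 nm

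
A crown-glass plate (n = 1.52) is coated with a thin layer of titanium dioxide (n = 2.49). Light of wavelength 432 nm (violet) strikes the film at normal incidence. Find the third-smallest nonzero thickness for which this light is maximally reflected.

217 nm

Top surface (1.0 → 2.49): reflection off a higher-index medium gives a half-wave phase shift.
Ray reflecting at the bottom interface goes from n = 2.49 toward n = 1.52: no phase shift.
The two reflections differ by half a wavelength.
With one net inversion, constructive interference in reflection requires 2 n t = (m + ½) λ.
The third-smallest nonzero thickness corresponds to m = 2: t = (m + ½) λ / (2 n) = 2.50 × 432 / (2 × 2.49) = 217 nm.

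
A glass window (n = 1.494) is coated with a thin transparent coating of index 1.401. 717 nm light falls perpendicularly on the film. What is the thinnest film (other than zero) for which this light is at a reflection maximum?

Top surface (1.0 → 1.401): reflection off a higher-index medium gives a half-wave phase shift.
At the lower boundary (n = 1.401 to n = 1.494) the reflected ray undergoes a half-wave phase shift.
The two reflections carry the same phase change, so no net offset.
So the condition for constructive reflection is 2 n t = m λ.
Minimum nonzero at m = 1: t = λ / (2 n) = 717 / (2 × 1.401) = 256 nm.

256 nm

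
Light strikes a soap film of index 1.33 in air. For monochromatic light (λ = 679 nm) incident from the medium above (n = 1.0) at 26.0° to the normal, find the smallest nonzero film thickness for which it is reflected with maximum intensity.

135 nm

Ray reflecting at the top interface goes from n = 1.0 toward n = 1.33: a half-wave phase shift.
Ray reflecting at the bottom interface goes from n = 1.33 toward n = 1.0: no phase shift.
Exactly one π shift → a net half-wave offset.
With one net inversion, constructive interference in reflection requires 2 n t cos θ_r = (m + ½) λ.
Snell's law: 1.0 sin 26.0° = 1.33 sin θ_r → sin θ_r = 0.330, cos θ_r = 0.944.
Minimum at m = 0: t = λ / (4 n cos θ_r) = 679 / (4 × 1.33 × 0.944) = 135 nm.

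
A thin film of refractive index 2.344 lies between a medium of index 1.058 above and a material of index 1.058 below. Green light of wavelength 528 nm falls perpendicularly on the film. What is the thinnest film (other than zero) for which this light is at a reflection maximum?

56.3 nm

Ray reflecting at the top interface goes from n = 1.058 toward n = 2.344: a half-wave phase shift.
At the lower boundary (n = 2.344 to n = 1.058) the reflected ray undergoes no phase shift.
The two reflections differ by half a wavelength.
For maximum reflection here: 2 n t = (m + ½) λ.
Minimum at m = 0: t = λ / (4 n) = 528 / (4 × 2.344) = 56.3 nm.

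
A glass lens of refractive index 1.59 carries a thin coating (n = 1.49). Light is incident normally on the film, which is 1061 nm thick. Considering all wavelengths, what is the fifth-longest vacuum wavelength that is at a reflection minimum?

Top surface (1.0 → 1.49): reflection off a higher-index medium gives a half-wave phase shift.
Ray reflecting at the bottom interface goes from n = 1.49 toward n = 1.59: a half-wave phase shift.
Net: no relative phase inversion (both shifts match).
For weak reflection here: 2 n t = (m + ½) λ.
λ = 2 n t / (m + ½). The fifth-longest wavelength is m = 4: λ = 2 × 1.49 × 1061 / 4.50 = 703 nm.

703 nm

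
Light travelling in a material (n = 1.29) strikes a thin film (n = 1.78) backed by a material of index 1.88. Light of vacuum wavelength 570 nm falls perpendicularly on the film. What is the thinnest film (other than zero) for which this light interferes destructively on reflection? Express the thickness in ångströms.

801 Å

At the upper boundary (n = 1.29 to n = 1.78) the reflected ray undergoes a half-wave phase shift.
Bottom surface (1.78 → 1.88): reflection off a higher-index medium gives a half-wave phase shift.
The two reflections carry the same phase change, so no net offset.
So the condition for destructive reflection is 2 n t = (m + ½) λ.
Minimum at m = 0: t = λ / (4 n) = 570 / (4 × 1.78) = 80.1 nm.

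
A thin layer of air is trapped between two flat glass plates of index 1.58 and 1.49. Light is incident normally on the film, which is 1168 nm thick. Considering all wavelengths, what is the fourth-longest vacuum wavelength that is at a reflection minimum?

584 nm

Ray reflecting at the top interface goes from n = 1.58 toward n = 1.0: no phase shift.
At the lower boundary (n = 1.0 to n = 1.49) the reflected ray undergoes a half-wave phase shift.
Exactly one π shift → a net half-wave offset.
So the condition for destructive reflection is 2 n t = m λ.
λ = 2 n t / m. The fourth-longest wavelength is m = 4: λ = 2 × 1.0 × 1168 / 4.00 = 584 nm.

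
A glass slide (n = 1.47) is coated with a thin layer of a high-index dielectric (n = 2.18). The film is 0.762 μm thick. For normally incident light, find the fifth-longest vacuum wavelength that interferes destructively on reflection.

664 nm

Top surface (1.0 → 2.18): reflection off a higher-index medium gives a half-wave phase shift.
Bottom surface (2.18 → 1.47): reflection off a lower-index medium gives no phase shift.
Exactly one π shift → a net half-wave offset.
With one net inversion, destructive interference in reflection requires 2 n t = m λ.
λ = 2 n t / m. The fifth-longest wavelength is m = 5: λ = 2 × 2.18 × 762 / 5.00 = 664 nm.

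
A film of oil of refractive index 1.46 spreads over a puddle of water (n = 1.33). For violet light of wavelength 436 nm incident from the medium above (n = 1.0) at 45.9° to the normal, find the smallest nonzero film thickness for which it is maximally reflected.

At the upper boundary (n = 1.0 to n = 1.46) the reflected ray undergoes a half-wave phase shift.
Bottom surface (1.46 → 1.33): reflection off a lower-index medium gives no phase shift.
The two reflections differ by half a wavelength.
So the condition for constructive reflection is 2 n t cos θ_r = (m + ½) λ.
Snell's law: 1.0 sin 45.9° = 1.46 sin θ_r → sin θ_r = 0.492, cos θ_r = 0.871.
Minimum at m = 0: t = λ / (4 n cos θ_r) = 436 / (4 × 1.46 × 0.871) = 85.7 nm.

85.7 nm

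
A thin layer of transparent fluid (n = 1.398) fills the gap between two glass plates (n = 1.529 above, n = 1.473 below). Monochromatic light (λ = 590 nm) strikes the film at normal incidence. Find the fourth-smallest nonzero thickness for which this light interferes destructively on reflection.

Ray reflecting at the top interface goes from n = 1.529 toward n = 1.398: no phase shift.
Bottom surface (1.398 → 1.473): reflection off a higher-index medium gives a half-wave phase shift.
Net: one phase inversion between the two reflected rays.
With one net inversion, destructive interference in reflection requires 2 n t = m λ.
The fourth-smallest nonzero thickness corresponds to m = 4: t = m λ / (2 n) = 4.00 × 590 / (2 × 1.398) = 844 nm.

844 nm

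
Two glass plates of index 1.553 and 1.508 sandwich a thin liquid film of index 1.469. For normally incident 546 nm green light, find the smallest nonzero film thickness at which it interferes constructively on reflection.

Ray reflecting at the top interface goes from n = 1.553 toward n = 1.469: no phase shift.
At the lower boundary (n = 1.469 to n = 1.508) the reflected ray undergoes a half-wave phase shift.
Net: one phase inversion between the two reflected rays.
With one net inversion, constructive interference in reflection requires 2 n t = (m + ½) λ.
Minimum at m = 0: t = λ / (4 n) = 546 / (4 × 1.469) = 92.9 nm.

92.9 nm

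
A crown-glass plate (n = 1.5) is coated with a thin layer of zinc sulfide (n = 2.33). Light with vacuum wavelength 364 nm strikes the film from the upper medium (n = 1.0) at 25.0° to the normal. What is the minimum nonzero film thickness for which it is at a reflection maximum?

At the upper boundary (n = 1.0 to n = 2.33) the reflected ray undergoes a half-wave phase shift.
Bottom surface (2.33 → 1.5): reflection off a lower-index medium gives no phase shift.
Exactly one π shift → a net half-wave offset.
So the condition for constructive reflection is 2 n t cos θ_r = (m + ½) λ.
Snell's law: 1.0 sin 25.0° = 2.33 sin θ_r → sin θ_r = 0.181, cos θ_r = 0.983.
Minimum at m = 0: t = λ / (4 n cos θ_r) = 364 / (4 × 2.33 × 0.983) = 39.7 nm.

39.7 nm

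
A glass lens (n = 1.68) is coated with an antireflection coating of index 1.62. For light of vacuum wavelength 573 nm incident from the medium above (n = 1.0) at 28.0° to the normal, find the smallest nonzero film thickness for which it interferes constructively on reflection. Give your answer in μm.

At the upper boundary (n = 1.0 to n = 1.62) the reflected ray undergoes a half-wave phase shift.
At the lower boundary (n = 1.62 to n = 1.68) the reflected ray undergoes a half-wave phase shift.
Zero or two π shifts → no net half-wave offset.
For maximum reflection here: 2 n t cos θ_r = m λ.
Snell's law: 1.0 sin 28.0° = 1.62 sin θ_r → sin θ_r = 0.290, cos θ_r = 0.957.
Minimum nonzero at m = 1: t = λ / (2 n cos θ_r) = 573 / (2 × 1.62 × 0.957) = 185 nm.

0.185 μm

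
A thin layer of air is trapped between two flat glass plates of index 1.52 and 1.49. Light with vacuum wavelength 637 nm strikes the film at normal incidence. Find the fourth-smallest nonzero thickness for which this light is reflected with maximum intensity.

1115 nm

At the upper boundary (n = 1.52 to n = 1.0) the reflected ray undergoes no phase shift.
Ray reflecting at the bottom interface goes from n = 1.0 toward n = 1.49: a half-wave phase shift.
Net: one phase inversion between the two reflected rays.
With one net inversion, constructive interference in reflection requires 2 n t = (m + ½) λ.
The fourth-smallest nonzero thickness corresponds to m = 3: t = (m + ½) λ / (2 n) = 3.50 × 637 / (2 × 1.0) = 1115 nm.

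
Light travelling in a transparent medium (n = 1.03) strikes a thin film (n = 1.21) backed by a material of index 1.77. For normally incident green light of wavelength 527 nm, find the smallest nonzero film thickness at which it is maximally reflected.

Top surface (1.03 → 1.21): reflection off a higher-index medium gives a half-wave phase shift.
Bottom surface (1.21 → 1.77): reflection off a higher-index medium gives a half-wave phase shift.
Net: no relative phase inversion (both shifts match).
For strong reflection here: 2 n t = m λ.
Minimum nonzero at m = 1: t = λ / (2 n) = 527 / (2 × 1.21) = 218 nm.

218 nm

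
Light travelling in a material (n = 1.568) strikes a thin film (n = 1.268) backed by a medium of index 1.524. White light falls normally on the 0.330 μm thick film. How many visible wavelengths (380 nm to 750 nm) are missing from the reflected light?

Top surface (1.568 → 1.268): reflection off a lower-index medium gives no phase shift.
Ray reflecting at the bottom interface goes from n = 1.268 toward n = 1.524: a half-wave phase shift.
The two reflections differ by half a wavelength.
With one net inversion, destructive interference in reflection requires 2 n t = m λ.
λ = 2 n t / m = 837 / m nm.
m=1: 837 nm (IR); m=2: 418 nm (visible); m=3: 279 nm (UV).

1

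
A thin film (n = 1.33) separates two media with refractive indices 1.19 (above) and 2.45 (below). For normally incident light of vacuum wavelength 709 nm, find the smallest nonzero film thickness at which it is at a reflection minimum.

At the upper boundary (n = 1.19 to n = 1.33) the reflected ray undergoes a half-wave phase shift.
At the lower boundary (n = 1.33 to n = 2.45) the reflected ray undergoes a half-wave phase shift.
Zero or two π shifts → no net half-wave offset.
With no net inversion, destructive interference in reflection requires 2 n t = (m + ½) λ.
Minimum at m = 0: t = λ / (4 n) = 709 / (4 × 1.33) = 133 nm.

133 nm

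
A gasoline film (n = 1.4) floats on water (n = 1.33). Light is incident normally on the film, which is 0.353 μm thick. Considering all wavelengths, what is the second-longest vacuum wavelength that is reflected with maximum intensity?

659 nm

Ray reflecting at the top interface goes from n = 1.0 toward n = 1.4: a half-wave phase shift.
At the lower boundary (n = 1.4 to n = 1.33) the reflected ray undergoes no phase shift.
The two reflections differ by half a wavelength.
So the condition for constructive reflection is 2 n t = (m + ½) λ.
λ = 2 n t / (m + ½). The second-longest wavelength is m = 1: λ = 2 × 1.4 × 353 / 1.50 = 659 nm.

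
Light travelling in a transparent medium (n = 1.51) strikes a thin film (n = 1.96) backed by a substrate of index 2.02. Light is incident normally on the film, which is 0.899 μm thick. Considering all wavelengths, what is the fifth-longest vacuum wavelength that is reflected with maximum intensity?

705 nm

At the upper boundary (n = 1.51 to n = 1.96) the reflected ray undergoes a half-wave phase shift.
Ray reflecting at the bottom interface goes from n = 1.96 toward n = 2.02: a half-wave phase shift.
Net: no relative phase inversion (both shifts match).
For strong reflection here: 2 n t = m λ.
λ = 2 n t / m. The fifth-longest wavelength is m = 5: λ = 2 × 1.96 × 899 / 5.00 = 705 nm.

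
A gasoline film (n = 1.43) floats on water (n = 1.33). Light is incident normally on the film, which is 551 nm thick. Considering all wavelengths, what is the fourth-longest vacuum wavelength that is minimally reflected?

At the upper boundary (n = 1.0 to n = 1.43) the reflected ray undergoes a half-wave phase shift.
Ray reflecting at the bottom interface goes from n = 1.43 toward n = 1.33: no phase shift.
The two reflections differ by half a wavelength.
With one net inversion, destructive interference in reflection requires 2 n t = m λ.
λ = 2 n t / m. The fourth-longest wavelength is m = 4: λ = 2 × 1.43 × 551 / 4.00 = 394 nm.

394 nm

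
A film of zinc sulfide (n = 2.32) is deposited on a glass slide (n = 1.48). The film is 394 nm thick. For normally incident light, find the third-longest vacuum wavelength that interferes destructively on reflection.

Top surface (1.0 → 2.32): reflection off a higher-index medium gives a half-wave phase shift.
Ray reflecting at the bottom interface goes from n = 2.32 toward n = 1.48: no phase shift.
Net: one phase inversion between the two reflected rays.
So the condition for destructive reflection is 2 n t = m λ.
λ = 2 n t / m. The third-longest wavelength is m = 3: λ = 2 × 2.32 × 394 / 3.00 = 609 nm.

609 nm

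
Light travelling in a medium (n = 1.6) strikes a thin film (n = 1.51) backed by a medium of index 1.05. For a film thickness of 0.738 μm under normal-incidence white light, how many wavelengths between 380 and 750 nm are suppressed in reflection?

3

Top surface (1.6 → 1.51): reflection off a lower-index medium gives no phase shift.
At the lower boundary (n = 1.51 to n = 1.05) the reflected ray undergoes no phase shift.
The two reflections carry the same phase change, so no net offset.
So the condition for destructive reflection is 2 n t = (m + ½) λ.
λ = 2 n t / (m + ½) = 2229 / (m + ½) nm.
m=2: 892 nm (IR); m=3: 637 nm (visible); m=4: 495 nm (visible); m=5: 405 nm (visible); m=6: 343 nm (UV).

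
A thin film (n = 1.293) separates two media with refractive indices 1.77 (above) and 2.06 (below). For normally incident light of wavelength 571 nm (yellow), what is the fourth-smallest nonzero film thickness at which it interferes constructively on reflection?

773 nm

At the upper boundary (n = 1.77 to n = 1.293) the reflected ray undergoes no phase shift.
Bottom surface (1.293 → 2.06): reflection off a higher-index medium gives a half-wave phase shift.
The two reflections differ by half a wavelength.
With one net inversion, constructive interference in reflection requires 2 n t = (m + ½) λ.
The fourth-smallest nonzero thickness corresponds to m = 3: t = (m + ½) λ / (2 n) = 3.50 × 571 / (2 × 1.293) = 773 nm.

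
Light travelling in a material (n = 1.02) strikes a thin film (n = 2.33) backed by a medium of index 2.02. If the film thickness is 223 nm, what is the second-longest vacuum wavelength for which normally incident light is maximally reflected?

Ray reflecting at the top interface goes from n = 1.02 toward n = 2.33: a half-wave phase shift.
Bottom surface (2.33 → 2.02): reflection off a lower-index medium gives no phase shift.
The two reflections differ by half a wavelength.
For strong reflection here: 2 n t = (m + ½) λ.
λ = 2 n t / (m + ½). The second-longest wavelength is m = 1: λ = 2 × 2.33 × 223 / 1.50 = 693 nm.

693 nm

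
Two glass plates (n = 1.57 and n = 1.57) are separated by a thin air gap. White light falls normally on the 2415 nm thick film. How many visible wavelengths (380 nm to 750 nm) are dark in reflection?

6

At the upper boundary (n = 1.57 to n = 1.0) the reflected ray undergoes no phase shift.
Ray reflecting at the bottom interface goes from n = 1.0 toward n = 1.57: a half-wave phase shift.
Exactly one π shift → a net half-wave offset.
For dark reflection here: 2 n t = m λ.
λ = 2 n t / m = 4830 / m nm.
m=6: 805 nm (IR); m=7: 690 nm (visible); m=8: 604 nm (visible); m=9: 537 nm (visible); m=10: 483 nm (visible); m=11: 439 nm (visible); m=12: 403 nm (visible); m=13: 372 nm (UV).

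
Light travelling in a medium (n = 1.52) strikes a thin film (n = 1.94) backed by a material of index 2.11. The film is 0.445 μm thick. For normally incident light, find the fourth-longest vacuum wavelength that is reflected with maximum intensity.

432 nm

Ray reflecting at the top interface goes from n = 1.52 toward n = 1.94: a half-wave phase shift.
Bottom surface (1.94 → 2.11): reflection off a higher-index medium gives a half-wave phase shift.
Net: no relative phase inversion (both shifts match).
So the condition for constructive reflection is 2 n t = m λ.
λ = 2 n t / m. The fourth-longest wavelength is m = 4: λ = 2 × 1.94 × 445 / 4.00 = 432 nm.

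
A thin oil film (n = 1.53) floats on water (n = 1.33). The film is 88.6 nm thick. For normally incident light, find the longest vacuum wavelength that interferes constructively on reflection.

542 nm

Ray reflecting at the top interface goes from n = 1.0 toward n = 1.53: a half-wave phase shift.
Ray reflecting at the bottom interface goes from n = 1.53 toward n = 1.33: no phase shift.
Net: one phase inversion between the two reflected rays.
For strong reflection here: 2 n t = (m + ½) λ.
λ = 2 n t / (m + ½). The longest wavelength is m = 0: λ = 2 × 1.53 × 88.6 / 0.500 = 542 nm.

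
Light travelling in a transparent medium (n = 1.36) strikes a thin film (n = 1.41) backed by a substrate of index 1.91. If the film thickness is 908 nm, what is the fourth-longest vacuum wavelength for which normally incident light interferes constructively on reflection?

Ray reflecting at the top interface goes from n = 1.36 toward n = 1.41: a half-wave phase shift.
Bottom surface (1.41 → 1.91): reflection off a higher-index medium gives a half-wave phase shift.
The two reflections carry the same phase change, so no net offset.
For bright reflection here: 2 n t = m λ.
λ = 2 n t / m. The fourth-longest wavelength is m = 4: λ = 2 × 1.41 × 908 / 4.00 = 640 nm.

640 nm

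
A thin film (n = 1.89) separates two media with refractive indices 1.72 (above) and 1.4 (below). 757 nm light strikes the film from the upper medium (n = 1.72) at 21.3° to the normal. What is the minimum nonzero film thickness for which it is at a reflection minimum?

At the upper boundary (n = 1.72 to n = 1.89) the reflected ray undergoes a half-wave phase shift.
At the lower boundary (n = 1.89 to n = 1.4) the reflected ray undergoes no phase shift.
Net: one phase inversion between the two reflected rays.
For minimum reflection here: 2 n t cos θ_r = m λ.
Snell's law: 1.72 sin 21.3° = 1.89 sin θ_r → sin θ_r = 0.331, cos θ_r = 0.944.
Minimum nonzero at m = 1: t = λ / (2 n cos θ_r) = 757 / (2 × 1.89 × 0.944) = 212 nm.

212 nm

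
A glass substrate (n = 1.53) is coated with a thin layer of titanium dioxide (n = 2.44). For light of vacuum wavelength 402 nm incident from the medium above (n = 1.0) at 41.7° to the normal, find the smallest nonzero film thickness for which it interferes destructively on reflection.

At the upper boundary (n = 1.0 to n = 2.44) the reflected ray undergoes a half-wave phase shift.
At the lower boundary (n = 2.44 to n = 1.53) the reflected ray undergoes no phase shift.
The two reflections differ by half a wavelength.
For minimum reflection here: 2 n t cos θ_r = m λ.
Snell's law: 1.0 sin 41.7° = 2.44 sin θ_r → sin θ_r = 0.273, cos θ_r = 0.962.
Minimum nonzero at m = 1: t = λ / (2 n cos θ_r) = 402 / (2 × 2.44 × 0.962) = 85.6 nm.

85.6 nm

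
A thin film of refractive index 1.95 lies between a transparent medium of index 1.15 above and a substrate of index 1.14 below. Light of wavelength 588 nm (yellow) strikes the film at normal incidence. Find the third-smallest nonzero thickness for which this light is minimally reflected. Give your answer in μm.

Top surface (1.15 → 1.95): reflection off a higher-index medium gives a half-wave phase shift.
Bottom surface (1.95 → 1.14): reflection off a lower-index medium gives no phase shift.
The two reflections differ by half a wavelength.
So the condition for destructive reflection is 2 n t = m λ.
The third-smallest nonzero thickness corresponds to m = 3: t = m λ / (2 n) = 3.00 × 588 / (2 × 1.95) = 452 nm.

0.452 μm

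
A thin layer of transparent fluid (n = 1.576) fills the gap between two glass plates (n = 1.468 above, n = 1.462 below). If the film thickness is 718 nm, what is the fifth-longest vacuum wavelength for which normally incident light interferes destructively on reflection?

453 nm

Ray reflecting at the top interface goes from n = 1.468 toward n = 1.576: a half-wave phase shift.
At the lower boundary (n = 1.576 to n = 1.462) the reflected ray undergoes no phase shift.
Exactly one π shift → a net half-wave offset.
For minimum reflection here: 2 n t = m λ.
λ = 2 n t / m. The fifth-longest wavelength is m = 5: λ = 2 × 1.576 × 718 / 5.00 = 453 nm.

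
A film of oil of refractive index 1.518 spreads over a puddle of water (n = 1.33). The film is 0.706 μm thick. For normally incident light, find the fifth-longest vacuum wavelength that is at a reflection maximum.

Top surface (1.0 → 1.518): reflection off a higher-index medium gives a half-wave phase shift.
At the lower boundary (n = 1.518 to n = 1.33) the reflected ray undergoes no phase shift.
Net: one phase inversion between the two reflected rays.
So the condition for constructive reflection is 2 n t = (m + ½) λ.
λ = 2 n t / (m + ½). The fifth-longest wavelength is m = 4: λ = 2 × 1.518 × 706 / 4.50 = 476 nm.

476 nm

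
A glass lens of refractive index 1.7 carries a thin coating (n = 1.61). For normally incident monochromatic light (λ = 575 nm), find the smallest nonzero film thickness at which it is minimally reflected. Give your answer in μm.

0.0893 μm

At the upper boundary (n = 1.0 to n = 1.61) the reflected ray undergoes a half-wave phase shift.
Ray reflecting at the bottom interface goes from n = 1.61 toward n = 1.7: a half-wave phase shift.
Zero or two π shifts → no net half-wave offset.
So the condition for destructive reflection is 2 n t = (m + ½) λ.
Minimum at m = 0: t = λ / (4 n) = 575 / (4 × 1.61) = 89.3 nm.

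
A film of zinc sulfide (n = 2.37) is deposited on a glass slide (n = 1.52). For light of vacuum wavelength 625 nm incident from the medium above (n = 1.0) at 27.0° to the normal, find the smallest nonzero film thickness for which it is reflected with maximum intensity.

67.2 nm

Top surface (1.0 → 2.37): reflection off a higher-index medium gives a half-wave phase shift.
Bottom surface (2.37 → 1.52): reflection off a lower-index medium gives no phase shift.
Net: one phase inversion between the two reflected rays.
For strong reflection here: 2 n t cos θ_r = (m + ½) λ.
Snell's law: 1.0 sin 27.0° = 2.37 sin θ_r → sin θ_r = 0.192, cos θ_r = 0.981.
Minimum at m = 0: t = λ / (4 n cos θ_r) = 625 / (4 × 2.37 × 0.981) = 67.2 nm.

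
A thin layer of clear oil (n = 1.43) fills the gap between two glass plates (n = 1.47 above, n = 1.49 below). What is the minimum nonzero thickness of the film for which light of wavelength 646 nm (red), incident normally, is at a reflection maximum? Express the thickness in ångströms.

1129 Å

Top surface (1.47 → 1.43): reflection off a lower-index medium gives no phase shift.
Ray reflecting at the bottom interface goes from n = 1.43 toward n = 1.49: a half-wave phase shift.
Net: one phase inversion between the two reflected rays.
So the condition for constructive reflection is 2 n t = (m + ½) λ.
Minimum at m = 0: t = λ / (4 n) = 646 / (4 × 1.43) = 113 nm.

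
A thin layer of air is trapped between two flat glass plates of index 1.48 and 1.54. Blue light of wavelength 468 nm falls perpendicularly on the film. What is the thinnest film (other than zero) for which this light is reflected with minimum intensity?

234 nm

At the upper boundary (n = 1.48 to n = 1.0) the reflected ray undergoes no phase shift.
Ray reflecting at the bottom interface goes from n = 1.0 toward n = 1.54: a half-wave phase shift.
Exactly one π shift → a net half-wave offset.
So the condition for destructive reflection is 2 n t = m λ.
Minimum nonzero at m = 1: t = λ / (2 n) = 468 / (2 × 1.0) = 234 nm.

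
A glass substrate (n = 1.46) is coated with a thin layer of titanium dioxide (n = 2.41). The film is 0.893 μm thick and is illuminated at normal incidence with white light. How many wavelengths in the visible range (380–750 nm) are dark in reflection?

6

Top surface (1.0 → 2.41): reflection off a higher-index medium gives a half-wave phase shift.
Bottom surface (2.41 → 1.46): reflection off a lower-index medium gives no phase shift.
Exactly one π shift → a net half-wave offset.
For dark reflection here: 2 n t = m λ.
λ = 2 n t / m = 4304 / m nm.
m=5: 861 nm (IR); m=6: 717 nm (visible); m=7: 615 nm (visible); m=8: 538 nm (visible); m=9: 478 nm (visible); m=10: 430 nm (visible); m=11: 391 nm (visible); m=12: 359 nm (UV).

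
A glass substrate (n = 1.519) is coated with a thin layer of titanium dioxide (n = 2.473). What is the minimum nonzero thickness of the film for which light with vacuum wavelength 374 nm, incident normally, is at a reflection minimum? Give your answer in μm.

Top surface (1.0 → 2.473): reflection off a higher-index medium gives a half-wave phase shift.
Bottom surface (2.473 → 1.519): reflection off a lower-index medium gives no phase shift.
Net: one phase inversion between the two reflected rays.
With one net inversion, destructive interference in reflection requires 2 n t = m λ.
Minimum nonzero at m = 1: t = λ / (2 n) = 374 / (2 × 2.473) = 75.6 nm.

0.0756 μm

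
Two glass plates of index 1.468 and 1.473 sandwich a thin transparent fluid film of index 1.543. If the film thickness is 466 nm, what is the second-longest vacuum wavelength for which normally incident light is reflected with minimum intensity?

At the upper boundary (n = 1.468 to n = 1.543) the reflected ray undergoes a half-wave phase shift.
Bottom surface (1.543 → 1.473): reflection off a lower-index medium gives no phase shift.
Net: one phase inversion between the two reflected rays.
With one net inversion, destructive interference in reflection requires 2 n t = m λ.
λ = 2 n t / m. The second-longest wavelength is m = 2: λ = 2 × 1.543 × 466 / 2.00 = 719 nm.

719 nm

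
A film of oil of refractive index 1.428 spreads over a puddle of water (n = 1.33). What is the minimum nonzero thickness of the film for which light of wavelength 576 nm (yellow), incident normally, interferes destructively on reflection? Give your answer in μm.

0.202 μm

Top surface (1.0 → 1.428): reflection off a higher-index medium gives a half-wave phase shift.
Ray reflecting at the bottom interface goes from n = 1.428 toward n = 1.33: no phase shift.
Net: one phase inversion between the two reflected rays.
With one net inversion, destructive interference in reflection requires 2 n t = m λ.
Minimum nonzero at m = 1: t = λ / (2 n) = 576 / (2 × 1.428) = 202 nm.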